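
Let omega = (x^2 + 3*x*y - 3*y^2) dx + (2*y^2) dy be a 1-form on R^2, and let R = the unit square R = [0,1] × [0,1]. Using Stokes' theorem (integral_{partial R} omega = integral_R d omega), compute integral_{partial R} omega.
integral_(partial R) omega = 3/2

Stokes: integral_partial_R omega = integral_R d omega with d omega = (∂Q/∂x - ∂P/∂y) dx ∧ dy.
  ∂Q/∂x = 0
  ∂P/∂y = 3*x - 6*y
  integrand = ∂Q/∂x - ∂P/∂y = -3*x + 6*y.
Integrating over R: integral_0^1 integral_0^1 (-3*x + 6*y) dx dy = 3/2.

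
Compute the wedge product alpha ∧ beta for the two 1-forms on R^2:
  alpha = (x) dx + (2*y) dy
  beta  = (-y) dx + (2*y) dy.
alpha ∧ beta = (2*y*(x + y)) dx ∧ dy

Distribute the wedge, using dx_i ∧ dx_j = -dx_j ∧ dx_i and dx_i ∧ dx_i = 0. For each pair (i, j) with i < j, the coefficient of dx_i ∧ dx_j in alpha ∧ beta is (alpha_i * beta_j - alpha_j * beta_i). Collecting: alpha ∧ beta = (2*y*(x + y)) dx ∧ dy.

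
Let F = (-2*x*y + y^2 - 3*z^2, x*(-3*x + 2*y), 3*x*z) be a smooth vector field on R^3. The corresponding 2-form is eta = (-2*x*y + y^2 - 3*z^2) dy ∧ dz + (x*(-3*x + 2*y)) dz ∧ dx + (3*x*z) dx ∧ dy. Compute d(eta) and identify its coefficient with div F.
d(eta) = (5*x - 2*y) dx ∧ dy ∧ dz; div F = 5*x - 2*y

For a 2-form in R^3 of the form above, applying d gives a 3-form with coefficient ∂P/∂x + ∂Q/∂y + ∂R/∂z:
  ∂P/∂x = -2*y
  ∂Q/∂y = 2*x
  ∂R/∂z = 3*x
Sum = 5*x - 2*y, which is exactly div F.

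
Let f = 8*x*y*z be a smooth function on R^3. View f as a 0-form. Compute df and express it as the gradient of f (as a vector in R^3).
df = (8*y*z) dx + (8*x*z) dy + (8*x*y) dz; grad f = (8*y*z, 8*x*z, 8*x*y)

For a 0-form f, d f = (∂f/∂x) dx + (∂f/∂y) dy + (∂f/∂z) dz. The components of the vector representation are exactly the entries of grad f in Cartesian coordinates:
  ∂f/∂x = 8*y*z
  ∂f/∂y = 8*x*z
  ∂f/∂z = 8*x*y.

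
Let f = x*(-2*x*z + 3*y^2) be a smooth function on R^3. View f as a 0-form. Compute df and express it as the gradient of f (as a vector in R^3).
df = (-4*x*z + 3*y^2) dx + (6*x*y) dy + (-2*x^2) dz; grad f = (-4*x*z + 3*y^2, 6*x*y, -2*x^2)

For a 0-form f, d f = (∂f/∂x) dx + (∂f/∂y) dy + (∂f/∂z) dz. The components of the vector representation are exactly the entries of grad f in Cartesian coordinates:
  ∂f/∂x = -4*x*z + 3*y^2
  ∂f/∂y = 6*x*y
  ∂f/∂z = -2*x^2.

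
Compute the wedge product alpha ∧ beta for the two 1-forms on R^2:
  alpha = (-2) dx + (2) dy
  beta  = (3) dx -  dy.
alpha ∧ beta = (-4) dx ∧ dy

Distribute the wedge, using dx_i ∧ dx_j = -dx_j ∧ dx_i and dx_i ∧ dx_i = 0. For each pair (i, j) with i < j, the coefficient of dx_i ∧ dx_j in alpha ∧ beta is (alpha_i * beta_j - alpha_j * beta_i). Collecting: alpha ∧ beta = (-4) dx ∧ dy.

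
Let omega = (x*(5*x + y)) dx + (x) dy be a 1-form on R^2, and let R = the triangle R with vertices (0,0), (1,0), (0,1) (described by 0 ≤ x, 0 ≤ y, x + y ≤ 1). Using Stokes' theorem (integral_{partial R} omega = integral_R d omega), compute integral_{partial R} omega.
integral_(partial R) omega = 1/3

Stokes: integral_partial_R omega = integral_R d omega with d omega = (∂Q/∂x - ∂P/∂y) dx ∧ dy.
  ∂Q/∂x = 1
  ∂P/∂y = x
  integrand = ∂Q/∂x - ∂P/∂y = 1 - x.
Integrating over R: integral_0^1 integral_0^{1-x} (1 - x) dy dx = 1/3.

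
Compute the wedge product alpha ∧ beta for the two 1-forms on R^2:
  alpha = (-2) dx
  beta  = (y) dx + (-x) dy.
alpha ∧ beta = (2*x) dx ∧ dy

Distribute the wedge, using dx_i ∧ dx_j = -dx_j ∧ dx_i and dx_i ∧ dx_i = 0. For each pair (i, j) with i < j, the coefficient of dx_i ∧ dx_j in alpha ∧ beta is (alpha_i * beta_j - alpha_j * beta_i). Collecting: alpha ∧ beta = (2*x) dx ∧ dy.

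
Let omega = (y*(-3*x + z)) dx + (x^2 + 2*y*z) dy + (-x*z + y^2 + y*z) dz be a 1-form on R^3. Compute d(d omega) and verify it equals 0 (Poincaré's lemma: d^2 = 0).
d(d omega) = 0

Step 1: d omega = sum_{i<j} (∂f_j/∂x_i - ∂f_i/∂x_j) dx_i ∧ dx_j:
  coeff of dx ∧ dy: 5*x - z
  coeff of dx ∧ dz: -y - z
  coeff of dy ∧ dz: z
Step 2: Apply d again to each 2-form coefficient. The only possible 3-form in R^3 is dx ∧ dy ∧ dz, with coefficient
  ∂(coeff of dy∧dz)/∂x - ∂(coeff of dx∧dz)/∂y + ∂(coeff of dx∧dy)/∂z
  = ∂/∂x (z) - ∂/∂y (-y - z) + ∂/∂z (5*x - z).
Each of these terms simplifies to sums of mixed partials that cancel in pairs. The result is 0 (by equality of mixed partials for smooth functions — Schwarz / Clairaut).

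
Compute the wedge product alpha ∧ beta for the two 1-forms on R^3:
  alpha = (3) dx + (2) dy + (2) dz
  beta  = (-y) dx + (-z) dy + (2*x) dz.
alpha ∧ beta = (2*y - 3*z) dx ∧ dy + (6*x + 2*y) dx ∧ dz + (4*x + 2*z) dy ∧ dz

Distribute the wedge, using dx_i ∧ dx_j = -dx_j ∧ dx_i and dx_i ∧ dx_i = 0. For each pair (i, j) with i < j, the coefficient of dx_i ∧ dx_j in alpha ∧ beta is (alpha_i * beta_j - alpha_j * beta_i). Collecting: alpha ∧ beta = (2*y - 3*z) dx ∧ dy + (6*x + 2*y) dx ∧ dz + (4*x + 2*z) dy ∧ dz.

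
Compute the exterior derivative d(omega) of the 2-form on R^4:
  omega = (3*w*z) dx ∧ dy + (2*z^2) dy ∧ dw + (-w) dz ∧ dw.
d(omega) = (3*w) dx ∧ dy ∧ dz + (3*z) dx ∧ dy ∧ dw + (-4*z) dy ∧ dz ∧ dw

For a 2-form omega = sum_{i<j} g_{ij} dx_i ∧ dx_j, the exterior derivative is
  d(omega) = sum_{i<j} d(g_{ij}) ∧ dx_i ∧ dx_j = sum_{i<j, k} (∂g_{ij}/∂x_k) dx_k ∧ dx_i ∧ dx_j.
Expand each term, using dx_k ∧ dx_i ∧ dx_j = sgn(permutation) dx_{(a)} ∧ dx_{(b)} ∧ dx_{(c)} with (a < b < c) sorted:
  d(3*w*z) includes (∂/∂z)(3*w*z) dz = (3*w) dz, which multiplied by dx ∧ dy gives (3*w) dx ∧ dy ∧ dz
  d(3*w*z) includes (∂/∂w)(3*w*z) dw = (3*z) dw, which multiplied by dx ∧ dy gives (3*z) dx ∧ dy ∧ dw
  d(2*z^2) includes (∂/∂z)(2*z^2) dz = (4*z) dz, which multiplied by dy ∧ dw gives (-4*z) dy ∧ dz ∧ dw
Collecting like 3-forms: d(omega) = (3*w) dx ∧ dy ∧ dz + (3*z) dx ∧ dy ∧ dw + (-4*z) dy ∧ dz ∧ dw.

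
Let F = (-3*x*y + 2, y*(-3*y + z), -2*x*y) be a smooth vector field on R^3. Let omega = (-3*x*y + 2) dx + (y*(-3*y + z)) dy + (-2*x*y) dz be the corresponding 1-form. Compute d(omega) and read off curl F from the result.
d(omega) = (-2*x - y) dy ∧ dz + (2*y) dz ∧ dx + (3*x) dx ∧ dy; curl F = (-2*x - y, 2*y, 3*x)

d omega = sum_{i<j} (∂f_j/∂x_i - ∂f_i/∂x_j) dx_i ∧ dx_j. Under the identification (dy ∧ dz, dz ∧ dx, dx ∧ dy) ↔ (e_x, e_y, e_z), the coefficients are exactly the components of curl F. Compute:
  ∂R/∂y - ∂Q/∂z = (-2*x) - (y) = -2*x - y
  ∂P/∂z - ∂R/∂x = (0) - (-2*y) = 2*y
  ∂Q/∂x - ∂P/∂y = (0) - (-3*x) = 3*x.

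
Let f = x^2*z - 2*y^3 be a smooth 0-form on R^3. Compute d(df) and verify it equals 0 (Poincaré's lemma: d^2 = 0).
d(df) = 0

Step 1: df = sum_i (∂f/∂x_i) dx_i = (2*x*z) dx + (-6*y^2) dy + (x^2) dz.
Step 2: Apply d again. Using the 1-form formula, the coefficient of dx ∧ dy in d(df) is ∂^2 f/∂x ∂y - ∂^2 f/∂y ∂x = (0) - (0) = 0 (equality of mixed partials for smooth f).
Similarly for dx ∧ dz and dy ∧ dz — all coefficients vanish. So d(df) = 0.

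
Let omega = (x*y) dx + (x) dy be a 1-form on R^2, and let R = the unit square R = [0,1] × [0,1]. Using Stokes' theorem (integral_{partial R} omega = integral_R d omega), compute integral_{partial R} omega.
integral_(partial R) omega = 1/2

Stokes: integral_partial_R omega = integral_R d omega with d omega = (∂Q/∂x - ∂P/∂y) dx ∧ dy.
  ∂Q/∂x = 1
  ∂P/∂y = x
  integrand = ∂Q/∂x - ∂P/∂y = 1 - x.
Integrating over R: integral_0^1 integral_0^1 (1 - x) dx dy = 1/2.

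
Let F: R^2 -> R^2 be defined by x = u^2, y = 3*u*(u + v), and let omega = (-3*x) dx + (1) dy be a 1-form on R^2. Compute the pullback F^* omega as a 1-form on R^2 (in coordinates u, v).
F^* omega = (-6*u^3 + 6*u + 3*v) du + (3*u) dv

Using F^*(f dg) = (f ∘ F) d(g ∘ F), substitute each coordinate x_i by F_i(u, v) in f_i, and replace dx_i by d F_i = (∂F_i/∂u) du + (∂F_i/∂v) dv.
  For the x component: f_1(F) = -3*u^2; d F_1 = (2*u) du + (0) dv
  For the y component: f_2(F) = 1; d F_2 = (6*u + 3*v) du + (3*u) dv
Combining and collecting du, dv coefficients:
  coeff of du: -6*u^3 + 6*u + 3*v
  coeff of dv: 3*u
F^* omega = (-6*u^3 + 6*u + 3*v) du + (3*u) dv.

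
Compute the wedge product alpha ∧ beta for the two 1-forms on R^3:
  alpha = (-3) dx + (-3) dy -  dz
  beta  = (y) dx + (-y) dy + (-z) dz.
alpha ∧ beta = (6*y) dx ∧ dy + (y + 3*z) dx ∧ dz + (-y + 3*z) dy ∧ dz

Distribute the wedge, using dx_i ∧ dx_j = -dx_j ∧ dx_i and dx_i ∧ dx_i = 0. For each pair (i, j) with i < j, the coefficient of dx_i ∧ dx_j in alpha ∧ beta is (alpha_i * beta_j - alpha_j * beta_i). Collecting: alpha ∧ beta = (6*y) dx ∧ dy + (y + 3*z) dx ∧ dz + (-y + 3*z) dy ∧ dz.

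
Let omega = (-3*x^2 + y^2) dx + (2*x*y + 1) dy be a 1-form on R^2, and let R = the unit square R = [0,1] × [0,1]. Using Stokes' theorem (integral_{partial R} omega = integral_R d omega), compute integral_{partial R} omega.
integral_(partial R) omega = 0

Stokes: integral_partial_R omega = integral_R d omega with d omega = (∂Q/∂x - ∂P/∂y) dx ∧ dy.
  ∂Q/∂x = 2*y
  ∂P/∂y = 2*y
  integrand = ∂Q/∂x - ∂P/∂y = 0.
Integrating over R: integral_0^1 integral_0^1 (0) dx dy = 0.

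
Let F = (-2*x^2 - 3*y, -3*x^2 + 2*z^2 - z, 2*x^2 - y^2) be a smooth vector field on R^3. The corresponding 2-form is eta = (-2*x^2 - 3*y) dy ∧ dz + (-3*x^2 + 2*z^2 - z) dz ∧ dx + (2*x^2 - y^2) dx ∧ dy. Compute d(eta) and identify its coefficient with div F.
d(eta) = (-4*x) dx ∧ dy ∧ dz; div F = -4*x

For a 2-form in R^3 of the form above, applying d gives a 3-form with coefficient ∂P/∂x + ∂Q/∂y + ∂R/∂z:
  ∂P/∂x = -4*x
  ∂Q/∂y = 0
  ∂R/∂z = 0
Sum = -4*x, which is exactly div F.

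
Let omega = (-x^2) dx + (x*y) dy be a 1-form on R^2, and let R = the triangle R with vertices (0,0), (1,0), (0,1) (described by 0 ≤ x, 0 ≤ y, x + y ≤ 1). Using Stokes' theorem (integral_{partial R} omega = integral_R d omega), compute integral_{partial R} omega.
integral_(partial R) omega = 1/6

Stokes: integral_partial_R omega = integral_R d omega with d omega = (∂Q/∂x - ∂P/∂y) dx ∧ dy.
  ∂Q/∂x = y
  ∂P/∂y = 0
  integrand = ∂Q/∂x - ∂P/∂y = y.
Integrating over R: integral_0^1 integral_0^{1-x} (y) dy dx = 1/6.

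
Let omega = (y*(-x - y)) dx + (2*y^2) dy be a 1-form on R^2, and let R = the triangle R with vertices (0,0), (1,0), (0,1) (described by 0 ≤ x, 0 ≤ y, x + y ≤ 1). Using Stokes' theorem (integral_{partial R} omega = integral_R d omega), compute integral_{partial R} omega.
integral_(partial R) omega = 1/2

Stokes: integral_partial_R omega = integral_R d omega with d omega = (∂Q/∂x - ∂P/∂y) dx ∧ dy.
  ∂Q/∂x = 0
  ∂P/∂y = -x - 2*y
  integrand = ∂Q/∂x - ∂P/∂y = x + 2*y.
Integrating over R: integral_0^1 integral_0^{1-x} (x + 2*y) dy dx = 1/2.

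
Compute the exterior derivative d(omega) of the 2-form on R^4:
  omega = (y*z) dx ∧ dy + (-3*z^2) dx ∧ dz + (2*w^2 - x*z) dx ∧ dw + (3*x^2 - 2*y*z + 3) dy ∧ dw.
d(omega) = (y) dx ∧ dy ∧ dz + (x) dx ∧ dz ∧ dw + (6*x) dx ∧ dy ∧ dw + (2*y) dy ∧ dz ∧ dw

For a 2-form omega = sum_{i<j} g_{ij} dx_i ∧ dx_j, the exterior derivative is
  d(omega) = sum_{i<j} d(g_{ij}) ∧ dx_i ∧ dx_j = sum_{i<j, k} (∂g_{ij}/∂x_k) dx_k ∧ dx_i ∧ dx_j.
Expand each term, using dx_k ∧ dx_i ∧ dx_j = sgn(permutation) dx_{(a)} ∧ dx_{(b)} ∧ dx_{(c)} with (a < b < c) sorted:
  d(y*z) includes (∂/∂z)(y*z) dz = (y) dz, which multiplied by dx ∧ dy gives (y) dx ∧ dy ∧ dz
  d(2*w^2 - x*z) includes (∂/∂z)(2*w^2 - x*z) dz = (-x) dz, which multiplied by dx ∧ dw gives (x) dx ∧ dz ∧ dw
  d(3*x^2 - 2*y*z + 3) includes (∂/∂x)(3*x^2 - 2*y*z + 3) dx = (6*x) dx, which multiplied by dy ∧ dw gives (6*x) dx ∧ dy ∧ dw
  d(3*x^2 - 2*y*z + 3) includes (∂/∂z)(3*x^2 - 2*y*z + 3) dz = (-2*y) dz, which multiplied by dy ∧ dw gives (2*y) dy ∧ dz ∧ dw
Collecting like 3-forms: d(omega) = (y) dx ∧ dy ∧ dz + (x) dx ∧ dz ∧ dw + (6*x) dx ∧ dy ∧ dw + (2*y) dy ∧ dz ∧ dw.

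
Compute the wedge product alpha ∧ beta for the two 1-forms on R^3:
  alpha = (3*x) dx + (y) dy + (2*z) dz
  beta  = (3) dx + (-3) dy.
alpha ∧ beta = (-9*x - 3*y) dx ∧ dy + (-6*z) dx ∧ dz + (6*z) dy ∧ dz

Distribute the wedge, using dx_i ∧ dx_j = -dx_j ∧ dx_i and dx_i ∧ dx_i = 0. For each pair (i, j) with i < j, the coefficient of dx_i ∧ dx_j in alpha ∧ beta is (alpha_i * beta_j - alpha_j * beta_i). Collecting: alpha ∧ beta = (-9*x - 3*y) dx ∧ dy + (-6*z) dx ∧ dz + (6*z) dy ∧ dz.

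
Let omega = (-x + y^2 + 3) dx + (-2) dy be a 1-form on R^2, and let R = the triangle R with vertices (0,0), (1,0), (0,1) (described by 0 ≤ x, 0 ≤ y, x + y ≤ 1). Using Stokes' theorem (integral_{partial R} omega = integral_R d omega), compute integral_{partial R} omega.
integral_(partial R) omega = -1/3

Stokes: integral_partial_R omega = integral_R d omega with d omega = (∂Q/∂x - ∂P/∂y) dx ∧ dy.
  ∂Q/∂x = 0
  ∂P/∂y = 2*y
  integrand = ∂Q/∂x - ∂P/∂y = -2*y.
Integrating over R: integral_0^1 integral_0^{1-x} (-2*y) dy dx = -1/3.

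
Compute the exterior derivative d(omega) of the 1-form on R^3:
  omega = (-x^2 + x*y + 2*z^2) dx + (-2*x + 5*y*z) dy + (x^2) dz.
d(omega) = (-x - 2) dx ∧ dy + (2*x - 4*z) dx ∧ dz + (-5*y) dy ∧ dz

For a 1-form omega = sum_i f_i dx_i, the exterior derivative is
  d(omega) = sum_{i < j} (∂f_j/∂x_i - ∂f_i/∂x_j) dx_i ∧ dx_j.
  coefficient of dx ∧ dy: ∂f_2/∂x - ∂f_1/∂y = ∂(-2*x + 5*y*z)/∂x - ∂(-x^2 + x*y + 2*z^2)/∂y = -x - 2
  coefficient of dx ∧ dz: ∂f_3/∂x - ∂f_1/∂z = ∂(x^2)/∂x - ∂(-x^2 + x*y + 2*z^2)/∂z = 2*x - 4*z
  coefficient of dy ∧ dz: ∂f_3/∂y - ∂f_2/∂z = ∂(x^2)/∂y - ∂(-2*x + 5*y*z)/∂z = -5*y
Assembling: d(omega) = (-x - 2) dx ∧ dy + (2*x - 4*z) dx ∧ dz + (-5*y) dy ∧ dz.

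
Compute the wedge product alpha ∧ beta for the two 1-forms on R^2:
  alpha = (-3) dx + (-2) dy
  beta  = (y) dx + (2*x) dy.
alpha ∧ beta = (-6*x + 2*y) dx ∧ dy

Distribute the wedge, using dx_i ∧ dx_j = -dx_j ∧ dx_i and dx_i ∧ dx_i = 0. For each pair (i, j) with i < j, the coefficient of dx_i ∧ dx_j in alpha ∧ beta is (alpha_i * beta_j - alpha_j * beta_i). Collecting: alpha ∧ beta = (-6*x + 2*y) dx ∧ dy.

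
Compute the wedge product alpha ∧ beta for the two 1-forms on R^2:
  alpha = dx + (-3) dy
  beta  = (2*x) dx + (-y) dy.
alpha ∧ beta = (6*x - y) dx ∧ dy

Distribute the wedge, using dx_i ∧ dx_j = -dx_j ∧ dx_i and dx_i ∧ dx_i = 0. For each pair (i, j) with i < j, the coefficient of dx_i ∧ dx_j in alpha ∧ beta is (alpha_i * beta_j - alpha_j * beta_i). Collecting: alpha ∧ beta = (6*x - y) dx ∧ dy.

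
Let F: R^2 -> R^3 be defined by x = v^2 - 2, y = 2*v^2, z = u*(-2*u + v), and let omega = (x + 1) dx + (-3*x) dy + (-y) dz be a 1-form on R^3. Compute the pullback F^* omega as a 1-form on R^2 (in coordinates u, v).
F^* omega = (2*v^2*(4*u - v)) du + (2*v*(-u*v - 5*v^2 + 11)) dv

Using F^*(f dg) = (f ∘ F) d(g ∘ F), substitute each coordinate x_i by F_i(u, v) in f_i, and replace dx_i by d F_i = (∂F_i/∂u) du + (∂F_i/∂v) dv.
  For the x component: f_1(F) = v^2 - 1; d F_1 = (0) du + (2*v) dv
  For the y component: f_2(F) = 6 - 3*v^2; d F_2 = (0) du + (4*v) dv
  For the z component: f_3(F) = -2*v^2; d F_3 = (-4*u + v) du + (u) dv
Combining and collecting du, dv coefficients:
  coeff of du: 2*v^2*(4*u - v)
  coeff of dv: 2*v*(-u*v - 5*v^2 + 11)
F^* omega = (2*v^2*(4*u - v)) du + (2*v*(-u*v - 5*v^2 + 11)) dv.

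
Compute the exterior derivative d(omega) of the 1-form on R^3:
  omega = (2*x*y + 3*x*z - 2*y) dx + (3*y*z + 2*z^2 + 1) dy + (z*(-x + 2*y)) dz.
d(omega) = (2 - 2*x) dx ∧ dy + (-3*x - z) dx ∧ dz + (-3*y - 2*z) dy ∧ dz

For a 1-form omega = sum_i f_i dx_i, the exterior derivative is
  d(omega) = sum_{i < j} (∂f_j/∂x_i - ∂f_i/∂x_j) dx_i ∧ dx_j.
  coefficient of dx ∧ dy: ∂f_2/∂x - ∂f_1/∂y = ∂(3*y*z + 2*z^2 + 1)/∂x - ∂(2*x*y + 3*x*z - 2*y)/∂y = 2 - 2*x
  coefficient of dx ∧ dz: ∂f_3/∂x - ∂f_1/∂z = ∂(z*(-x + 2*y))/∂x - ∂(2*x*y + 3*x*z - 2*y)/∂z = -3*x - z
  coefficient of dy ∧ dz: ∂f_3/∂y - ∂f_2/∂z = ∂(z*(-x + 2*y))/∂y - ∂(3*y*z + 2*z^2 + 1)/∂z = -3*y - 2*z
Assembling: d(omega) = (2 - 2*x) dx ∧ dy + (-3*x - z) dx ∧ dz + (-3*y - 2*z) dy ∧ dz.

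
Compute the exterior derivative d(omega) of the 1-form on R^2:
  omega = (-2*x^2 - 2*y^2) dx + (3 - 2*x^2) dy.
d(omega) = (-4*x + 4*y) dx ∧ dy

For a 1-form omega = sum_i f_i dx_i, the exterior derivative is
  d(omega) = sum_{i < j} (∂f_j/∂x_i - ∂f_i/∂x_j) dx_i ∧ dx_j.
  coefficient of dx ∧ dy: ∂f_2/∂x - ∂f_1/∂y = ∂(3 - 2*x^2)/∂x - ∂(-2*x^2 - 2*y^2)/∂y = -4*x + 4*y
Assembling: d(omega) = (-4*x + 4*y) dx ∧ dy.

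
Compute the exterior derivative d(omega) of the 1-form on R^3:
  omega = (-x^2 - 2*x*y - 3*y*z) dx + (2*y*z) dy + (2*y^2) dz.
d(omega) = (2*x + 3*z) dx ∧ dy + (3*y) dx ∧ dz + (2*y) dy ∧ dz

For a 1-form omega = sum_i f_i dx_i, the exterior derivative is
  d(omega) = sum_{i < j} (∂f_j/∂x_i - ∂f_i/∂x_j) dx_i ∧ dx_j.
  coefficient of dx ∧ dy: ∂f_2/∂x - ∂f_1/∂y = ∂(2*y*z)/∂x - ∂(-x^2 - 2*x*y - 3*y*z)/∂y = 2*x + 3*z
  coefficient of dx ∧ dz: ∂f_3/∂x - ∂f_1/∂z = ∂(2*y^2)/∂x - ∂(-x^2 - 2*x*y - 3*y*z)/∂z = 3*y
  coefficient of dy ∧ dz: ∂f_3/∂y - ∂f_2/∂z = ∂(2*y^2)/∂y - ∂(2*y*z)/∂z = 2*y
Assembling: d(omega) = (2*x + 3*z) dx ∧ dy + (3*y) dx ∧ dz + (2*y) dy ∧ dz.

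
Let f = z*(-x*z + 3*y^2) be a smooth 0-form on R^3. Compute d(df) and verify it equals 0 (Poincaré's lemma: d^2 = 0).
d(df) = 0

Step 1: df = sum_i (∂f/∂x_i) dx_i = (-z^2) dx + (6*y*z) dy + (-2*x*z + 3*y^2) dz.
Step 2: Apply d again. Using the 1-form formula, the coefficient of dx ∧ dy in d(df) is ∂^2 f/∂x ∂y - ∂^2 f/∂y ∂x = (0) - (0) = 0 (equality of mixed partials for smooth f).
Similarly for dx ∧ dz and dy ∧ dz — all coefficients vanish. So d(df) = 0.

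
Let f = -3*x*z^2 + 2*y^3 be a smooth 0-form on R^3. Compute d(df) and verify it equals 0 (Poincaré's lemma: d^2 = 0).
d(df) = 0

Step 1: df = sum_i (∂f/∂x_i) dx_i = (-3*z^2) dx + (6*y^2) dy + (-6*x*z) dz.
Step 2: Apply d again. Using the 1-form formula, the coefficient of dx ∧ dy in d(df) is ∂^2 f/∂x ∂y - ∂^2 f/∂y ∂x = (0) - (0) = 0 (equality of mixed partials for smooth f).
Similarly for dx ∧ dz and dy ∧ dz — all coefficients vanish. So d(df) = 0.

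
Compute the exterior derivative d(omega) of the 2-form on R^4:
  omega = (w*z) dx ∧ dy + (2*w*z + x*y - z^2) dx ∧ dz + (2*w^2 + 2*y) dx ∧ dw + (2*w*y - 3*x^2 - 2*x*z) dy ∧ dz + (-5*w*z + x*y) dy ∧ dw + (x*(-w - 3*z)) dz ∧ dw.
d(omega) = (w - 7*x - 2*z) dx ∧ dy ∧ dz + (y + z - 2) dx ∧ dy ∧ dw + (-w - z) dx ∧ dz ∧ dw + (5*w + 2*y) dy ∧ dz ∧ dw

For a 2-form omega = sum_{i<j} g_{ij} dx_i ∧ dx_j, the exterior derivative is
  d(omega) = sum_{i<j} d(g_{ij}) ∧ dx_i ∧ dx_j = sum_{i<j, k} (∂g_{ij}/∂x_k) dx_k ∧ dx_i ∧ dx_j.
Expand each term, using dx_k ∧ dx_i ∧ dx_j = sgn(permutation) dx_{(a)} ∧ dx_{(b)} ∧ dx_{(c)} with (a < b < c) sorted:
  d(w*z) includes (∂/∂z)(w*z) dz = (w) dz, which multiplied by dx ∧ dy gives (w) dx ∧ dy ∧ dz
  d(w*z) includes (∂/∂w)(w*z) dw = (z) dw, which multiplied by dx ∧ dy gives (z) dx ∧ dy ∧ dw
  d(2*w*z + x*y - z^2) includes (∂/∂y)(2*w*z + x*y - z^2) dy = (x) dy, which multiplied by dx ∧ dz gives (-x) dx ∧ dy ∧ dz
  d(2*w*z + x*y - z^2) includes (∂/∂w)(2*w*z + x*y - z^2) dw = (2*z) dw, which multiplied by dx ∧ dz gives (2*z) dx ∧ dz ∧ dw
  d(2*w^2 + 2*y) includes (∂/∂y)(2*w^2 + 2*y) dy = (2) dy, which multiplied by dx ∧ dw gives (-2) dx ∧ dy ∧ dw
  d(2*w*y - 3*x^2 - 2*x*z) includes (∂/∂x)(2*w*y - 3*x^2 - 2*x*z) dx = (-6*x - 2*z) dx, which multiplied by dy ∧ dz gives (-6*x - 2*z) dx ∧ dy ∧ dz
  d(2*w*y - 3*x^2 - 2*x*z) includes (∂/∂w)(2*w*y - 3*x^2 - 2*x*z) dw = (2*y) dw, which multiplied by dy ∧ dz gives (2*y) dy ∧ dz ∧ dw
  d(-5*w*z + x*y) includes (∂/∂x)(-5*w*z + x*y) dx = (y) dx, which multiplied by dy ∧ dw gives (y) dx ∧ dy ∧ dw
  d(-5*w*z + x*y) includes (∂/∂z)(-5*w*z + x*y) dz = (-5*w) dz, which multiplied by dy ∧ dw gives (5*w) dy ∧ dz ∧ dw
  d(x*(-w - 3*z)) includes (∂/∂x)(x*(-w - 3*z)) dx = (-w - 3*z) dx, which multiplied by dz ∧ dw gives (-w - 3*z) dx ∧ dz ∧ dw
Collecting like 3-forms: d(omega) = (w - 7*x - 2*z) dx ∧ dy ∧ dz + (y + z - 2) dx ∧ dy ∧ dw + (-w - z) dx ∧ dz ∧ dw + (5*w + 2*y) dy ∧ dz ∧ dw.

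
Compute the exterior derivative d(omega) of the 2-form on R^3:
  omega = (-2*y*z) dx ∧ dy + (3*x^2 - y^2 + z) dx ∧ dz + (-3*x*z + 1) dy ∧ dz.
d(omega) = (-3*z) dx ∧ dy ∧ dz

For a 2-form omega = sum_{i<j} g_{ij} dx_i ∧ dx_j, the exterior derivative is
  d(omega) = sum_{i<j} d(g_{ij}) ∧ dx_i ∧ dx_j = sum_{i<j, k} (∂g_{ij}/∂x_k) dx_k ∧ dx_i ∧ dx_j.
Expand each term, using dx_k ∧ dx_i ∧ dx_j = sgn(permutation) dx_{(a)} ∧ dx_{(b)} ∧ dx_{(c)} with (a < b < c) sorted:
  d(-2*y*z) includes (∂/∂z)(-2*y*z) dz = (-2*y) dz, which multiplied by dx ∧ dy gives (-2*y) dx ∧ dy ∧ dz
  d(3*x^2 - y^2 + z) includes (∂/∂y)(3*x^2 - y^2 + z) dy = (-2*y) dy, which multiplied by dx ∧ dz gives (2*y) dx ∧ dy ∧ dz
  d(-3*x*z + 1) includes (∂/∂x)(-3*x*z + 1) dx = (-3*z) dx, which multiplied by dy ∧ dz gives (-3*z) dx ∧ dy ∧ dz
Collecting like 3-forms: d(omega) = (-3*z) dx ∧ dy ∧ dz.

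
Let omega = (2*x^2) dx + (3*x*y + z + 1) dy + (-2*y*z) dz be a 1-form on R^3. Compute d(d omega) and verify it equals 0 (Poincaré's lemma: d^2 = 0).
d(d omega) = 0

Step 1: d omega = sum_{i<j} (∂f_j/∂x_i - ∂f_i/∂x_j) dx_i ∧ dx_j:
  coeff of dx ∧ dy: 3*y
  coeff of dx ∧ dz: 0
  coeff of dy ∧ dz: -2*z - 1
Step 2: Apply d again to each 2-form coefficient. The only possible 3-form in R^3 is dx ∧ dy ∧ dz, with coefficient
  ∂(coeff of dy∧dz)/∂x - ∂(coeff of dx∧dz)/∂y + ∂(coeff of dx∧dy)/∂z
  = ∂/∂x (-2*z - 1) - ∂/∂y (0) + ∂/∂z (3*y).
Each of these terms simplifies to sums of mixed partials that cancel in pairs. The result is 0 (by equality of mixed partials for smooth functions — Schwarz / Clairaut).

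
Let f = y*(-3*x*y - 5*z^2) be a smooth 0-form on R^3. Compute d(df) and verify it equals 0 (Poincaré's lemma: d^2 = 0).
d(df) = 0

Step 1: df = sum_i (∂f/∂x_i) dx_i = (-3*y^2) dx + (-6*x*y - 5*z^2) dy + (-10*y*z) dz.
Step 2: Apply d again. Using the 1-form formula, the coefficient of dx ∧ dy in d(df) is ∂^2 f/∂x ∂y - ∂^2 f/∂y ∂x = (-6*y) - (-6*y) = 0 (equality of mixed partials for smooth f).
Similarly for dx ∧ dz and dy ∧ dz — all coefficients vanish. So d(df) = 0.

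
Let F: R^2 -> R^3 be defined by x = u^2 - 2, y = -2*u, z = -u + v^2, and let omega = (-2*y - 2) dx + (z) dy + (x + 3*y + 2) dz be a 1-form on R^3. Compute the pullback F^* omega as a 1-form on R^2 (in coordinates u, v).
F^* omega = (7*u^2 + 4*u - 2*v^2) du + (2*u*v*(u - 6)) dv

Using F^*(f dg) = (f ∘ F) d(g ∘ F), substitute each coordinate x_i by F_i(u, v) in f_i, and replace dx_i by d F_i = (∂F_i/∂u) du + (∂F_i/∂v) dv.
  For the x component: f_1(F) = 4*u - 2; d F_1 = (2*u) du + (0) dv
  For the y component: f_2(F) = -u + v^2; d F_2 = (-2) du + (0) dv
  For the z component: f_3(F) = u*(u - 6); d F_3 = (-1) du + (2*v) dv
Combining and collecting du, dv coefficients:
  coeff of du: 7*u^2 + 4*u - 2*v^2
  coeff of dv: 2*u*v*(u - 6)
F^* omega = (7*u^2 + 4*u - 2*v^2) du + (2*u*v*(u - 6)) dv.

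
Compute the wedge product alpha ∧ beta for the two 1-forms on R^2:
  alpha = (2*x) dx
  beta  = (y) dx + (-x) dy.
alpha ∧ beta = (-2*x^2) dx ∧ dy

Distribute the wedge, using dx_i ∧ dx_j = -dx_j ∧ dx_i and dx_i ∧ dx_i = 0. For each pair (i, j) with i < j, the coefficient of dx_i ∧ dx_j in alpha ∧ beta is (alpha_i * beta_j - alpha_j * beta_i). Collecting: alpha ∧ beta = (-2*x^2) dx ∧ dy.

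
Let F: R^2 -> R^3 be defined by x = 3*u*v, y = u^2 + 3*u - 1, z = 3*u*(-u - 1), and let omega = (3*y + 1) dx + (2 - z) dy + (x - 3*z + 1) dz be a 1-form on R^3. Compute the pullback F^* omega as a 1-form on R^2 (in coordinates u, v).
F^* omega = (-48*u^3 - 9*u^2*v - 66*u^2 + 18*u*v - 20*u - 6*v + 3) du + (3*u*(3*u^2 + 9*u - 2)) dv

Using F^*(f dg) = (f ∘ F) d(g ∘ F), substitute each coordinate x_i by F_i(u, v) in f_i, and replace dx_i by d F_i = (∂F_i/∂u) du + (∂F_i/∂v) dv.
  For the x component: f_1(F) = 3*u^2 + 9*u - 2; d F_1 = (3*v) du + (3*u) dv
  For the y component: f_2(F) = 3*u^2 + 3*u + 2; d F_2 = (2*u + 3) du + (0) dv
  For the z component: f_3(F) = 9*u^2 + 3*u*v + 9*u + 1; d F_3 = (-6*u - 3) du + (0) dv
Combining and collecting du, dv coefficients:
  coeff of du: -48*u^3 - 9*u^2*v - 66*u^2 + 18*u*v - 20*u - 6*v + 3
  coeff of dv: 3*u*(3*u^2 + 9*u - 2)
F^* omega = (-48*u^3 - 9*u^2*v - 66*u^2 + 18*u*v - 20*u - 6*v + 3) du + (3*u*(3*u^2 + 9*u - 2)) dv.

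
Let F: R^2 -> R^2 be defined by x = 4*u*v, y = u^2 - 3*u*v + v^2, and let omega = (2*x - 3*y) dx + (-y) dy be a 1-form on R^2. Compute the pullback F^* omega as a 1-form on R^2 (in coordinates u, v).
F^* omega = (-2*u^3 - 3*u^2*v + 57*u*v^2 - 9*v^3) du + (-9*u^3 + 57*u^2*v - 3*u*v^2 - 2*v^3) dv

Using F^*(f dg) = (f ∘ F) d(g ∘ F), substitute each coordinate x_i by F_i(u, v) in f_i, and replace dx_i by d F_i = (∂F_i/∂u) du + (∂F_i/∂v) dv.
  For the x component: f_1(F) = -3*u^2 + 17*u*v - 3*v^2; d F_1 = (4*v) du + (4*u) dv
  For the y component: f_2(F) = -u^2 + 3*u*v - v^2; d F_2 = (2*u - 3*v) du + (-3*u + 2*v) dv
Combining and collecting du, dv coefficients:
  coeff of du: -2*u^3 - 3*u^2*v + 57*u*v^2 - 9*v^3
  coeff of dv: -9*u^3 + 57*u^2*v - 3*u*v^2 - 2*v^3
F^* omega = (-2*u^3 - 3*u^2*v + 57*u*v^2 - 9*v^3) du + (-9*u^3 + 57*u^2*v - 3*u*v^2 - 2*v^3) dv.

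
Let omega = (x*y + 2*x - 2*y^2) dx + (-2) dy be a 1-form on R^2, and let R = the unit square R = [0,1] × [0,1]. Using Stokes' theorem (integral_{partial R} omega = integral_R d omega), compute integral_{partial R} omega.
integral_(partial R) omega = 3/2

Stokes: integral_partial_R omega = integral_R d omega with d omega = (∂Q/∂x - ∂P/∂y) dx ∧ dy.
  ∂Q/∂x = 0
  ∂P/∂y = x - 4*y
  integrand = ∂Q/∂x - ∂P/∂y = -x + 4*y.
Integrating over R: integral_0^1 integral_0^1 (-x + 4*y) dx dy = 3/2.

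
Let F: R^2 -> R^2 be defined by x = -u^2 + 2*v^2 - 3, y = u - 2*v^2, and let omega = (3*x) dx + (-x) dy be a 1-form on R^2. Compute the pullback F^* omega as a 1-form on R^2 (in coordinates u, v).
F^* omega = (6*u^3 + u^2 - 12*u*v^2 + 18*u - 2*v^2 + 3) du + (16*v*(-u^2 + 2*v^2 - 3)) dv

Using F^*(f dg) = (f ∘ F) d(g ∘ F), substitute each coordinate x_i by F_i(u, v) in f_i, and replace dx_i by d F_i = (∂F_i/∂u) du + (∂F_i/∂v) dv.
  For the x component: f_1(F) = -3*u^2 + 6*v^2 - 9; d F_1 = (-2*u) du + (4*v) dv
  For the y component: f_2(F) = u^2 - 2*v^2 + 3; d F_2 = (1) du + (-4*v) dv
Combining and collecting du, dv coefficients:
  coeff of du: 6*u^3 + u^2 - 12*u*v^2 + 18*u - 2*v^2 + 3
  coeff of dv: 16*v*(-u^2 + 2*v^2 - 3)
F^* omega = (6*u^3 + u^2 - 12*u*v^2 + 18*u - 2*v^2 + 3) du + (16*v*(-u^2 + 2*v^2 - 3)) dv.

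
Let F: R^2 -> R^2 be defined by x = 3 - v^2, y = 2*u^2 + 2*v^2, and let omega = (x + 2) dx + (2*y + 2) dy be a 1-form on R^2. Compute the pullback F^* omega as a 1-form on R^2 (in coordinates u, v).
F^* omega = (8*u*(2*u^2 + 2*v^2 + 1)) du + (2*v*(8*u^2 + 9*v^2 - 1)) dv

Using F^*(f dg) = (f ∘ F) d(g ∘ F), substitute each coordinate x_i by F_i(u, v) in f_i, and replace dx_i by d F_i = (∂F_i/∂u) du + (∂F_i/∂v) dv.
  For the x component: f_1(F) = 5 - v^2; d F_1 = (0) du + (-2*v) dv
  For the y component: f_2(F) = 4*u^2 + 4*v^2 + 2; d F_2 = (4*u) du + (4*v) dv
Combining and collecting du, dv coefficients:
  coeff of du: 8*u*(2*u^2 + 2*v^2 + 1)
  coeff of dv: 2*v*(8*u^2 + 9*v^2 - 1)
F^* omega = (8*u*(2*u^2 + 2*v^2 + 1)) du + (2*v*(8*u^2 + 9*v^2 - 1)) dv.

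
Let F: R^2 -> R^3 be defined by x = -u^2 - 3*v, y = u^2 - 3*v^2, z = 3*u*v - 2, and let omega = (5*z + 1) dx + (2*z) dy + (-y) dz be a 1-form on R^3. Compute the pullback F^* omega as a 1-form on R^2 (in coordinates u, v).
F^* omega = (-21*u^2*v + 10*u + 9*v^3) du + (-3*u^3 - 27*u*v^2 - 45*u*v + 24*v + 27) dv

Using F^*(f dg) = (f ∘ F) d(g ∘ F), substitute each coordinate x_i by F_i(u, v) in f_i, and replace dx_i by d F_i = (∂F_i/∂u) du + (∂F_i/∂v) dv.
  For the x component: f_1(F) = 15*u*v - 9; d F_1 = (-2*u) du + (-3) dv
  For the y component: f_2(F) = 6*u*v - 4; d F_2 = (2*u) du + (-6*v) dv
  For the z component: f_3(F) = -u^2 + 3*v^2; d F_3 = (3*v) du + (3*u) dv
Combining and collecting du, dv coefficients:
  coeff of du: -21*u^2*v + 10*u + 9*v^3
  coeff of dv: -3*u^3 - 27*u*v^2 - 45*u*v + 24*v + 27
F^* omega = (-21*u^2*v + 10*u + 9*v^3) du + (-3*u^3 - 27*u*v^2 - 45*u*v + 24*v + 27) dv.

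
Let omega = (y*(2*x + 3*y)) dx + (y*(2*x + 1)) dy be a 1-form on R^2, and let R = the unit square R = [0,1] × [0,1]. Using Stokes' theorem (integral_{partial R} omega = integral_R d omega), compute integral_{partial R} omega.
integral_(partial R) omega = -3

Stokes: integral_partial_R omega = integral_R d omega with d omega = (∂Q/∂x - ∂P/∂y) dx ∧ dy.
  ∂Q/∂x = 2*y
  ∂P/∂y = 2*x + 6*y
  integrand = ∂Q/∂x - ∂P/∂y = -2*x - 4*y.
Integrating over R: integral_0^1 integral_0^1 (-2*x - 4*y) dx dy = -3.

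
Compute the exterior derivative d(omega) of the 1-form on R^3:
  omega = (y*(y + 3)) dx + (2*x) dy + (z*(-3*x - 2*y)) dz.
d(omega) = (-2*y - 1) dx ∧ dy + (-3*z) dx ∧ dz + (-2*z) dy ∧ dz

For a 1-form omega = sum_i f_i dx_i, the exterior derivative is
  d(omega) = sum_{i < j} (∂f_j/∂x_i - ∂f_i/∂x_j) dx_i ∧ dx_j.
  coefficient of dx ∧ dy: ∂f_2/∂x - ∂f_1/∂y = ∂(2*x)/∂x - ∂(y*(y + 3))/∂y = -2*y - 1
  coefficient of dx ∧ dz: ∂f_3/∂x - ∂f_1/∂z = ∂(z*(-3*x - 2*y))/∂x - ∂(y*(y + 3))/∂z = -3*z
  coefficient of dy ∧ dz: ∂f_3/∂y - ∂f_2/∂z = ∂(z*(-3*x - 2*y))/∂y - ∂(2*x)/∂z = -2*z
Assembling: d(omega) = (-2*y - 1) dx ∧ dy + (-3*z) dx ∧ dz + (-2*z) dy ∧ dz.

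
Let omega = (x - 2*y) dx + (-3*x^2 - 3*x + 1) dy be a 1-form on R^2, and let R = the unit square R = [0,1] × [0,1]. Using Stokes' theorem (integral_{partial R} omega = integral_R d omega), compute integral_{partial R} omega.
integral_(partial R) omega = -4

Stokes: integral_partial_R omega = integral_R d omega with d omega = (∂Q/∂x - ∂P/∂y) dx ∧ dy.
  ∂Q/∂x = -6*x - 3
  ∂P/∂y = -2
  integrand = ∂Q/∂x - ∂P/∂y = -6*x - 1.
Integrating over R: integral_0^1 integral_0^1 (-6*x - 1) dx dy = -4.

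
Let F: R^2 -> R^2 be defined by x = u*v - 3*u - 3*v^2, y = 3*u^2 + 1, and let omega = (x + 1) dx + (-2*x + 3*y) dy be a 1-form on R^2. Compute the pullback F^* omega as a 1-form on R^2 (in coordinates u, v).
F^* omega = (54*u^3 - 12*u^2*v + 36*u^2 + 37*u*v^2 - 6*u*v + 27*u - 3*v^3 + 9*v^2 + v - 3) du + (u^2*v - 3*u^2 - 9*u*v^2 + 18*u*v + u + 18*v^3 - 6*v) dv

Using F^*(f dg) = (f ∘ F) d(g ∘ F), substitute each coordinate x_i by F_i(u, v) in f_i, and replace dx_i by d F_i = (∂F_i/∂u) du + (∂F_i/∂v) dv.
  For the x component: f_1(F) = u*v - 3*u - 3*v^2 + 1; d F_1 = (v - 3) du + (u - 6*v) dv
  For the y component: f_2(F) = 9*u^2 - 2*u*v + 6*u + 6*v^2 + 3; d F_2 = (6*u) du + (0) dv
Combining and collecting du, dv coefficients:
  coeff of du: 54*u^3 - 12*u^2*v + 36*u^2 + 37*u*v^2 - 6*u*v + 27*u - 3*v^3 + 9*v^2 + v - 3
  coeff of dv: u^2*v - 3*u^2 - 9*u*v^2 + 18*u*v + u + 18*v^3 - 6*v
F^* omega = (54*u^3 - 12*u^2*v + 36*u^2 + 37*u*v^2 - 6*u*v + 27*u - 3*v^3 + 9*v^2 + v - 3) du + (u^2*v - 3*u^2 - 9*u*v^2 + 18*u*v + u + 18*v^3 - 6*v) dv.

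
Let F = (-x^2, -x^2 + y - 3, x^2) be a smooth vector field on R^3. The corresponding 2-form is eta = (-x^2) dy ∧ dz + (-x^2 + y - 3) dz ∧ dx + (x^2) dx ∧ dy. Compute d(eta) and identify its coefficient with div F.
d(eta) = (1 - 2*x) dx ∧ dy ∧ dz; div F = 1 - 2*x

For a 2-form in R^3 of the form above, applying d gives a 3-form with coefficient ∂P/∂x + ∂Q/∂y + ∂R/∂z:
  ∂P/∂x = -2*x
  ∂Q/∂y = 1
  ∂R/∂z = 0
Sum = 1 - 2*x, which is exactly div F.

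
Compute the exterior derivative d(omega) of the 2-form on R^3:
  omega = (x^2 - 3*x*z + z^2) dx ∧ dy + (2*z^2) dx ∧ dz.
d(omega) = (-3*x + 2*z) dx ∧ dy ∧ dz

For a 2-form omega = sum_{i<j} g_{ij} dx_i ∧ dx_j, the exterior derivative is
  d(omega) = sum_{i<j} d(g_{ij}) ∧ dx_i ∧ dx_j = sum_{i<j, k} (∂g_{ij}/∂x_k) dx_k ∧ dx_i ∧ dx_j.
Expand each term, using dx_k ∧ dx_i ∧ dx_j = sgn(permutation) dx_{(a)} ∧ dx_{(b)} ∧ dx_{(c)} with (a < b < c) sorted:
  d(x^2 - 3*x*z + z^2) includes (∂/∂z)(x^2 - 3*x*z + z^2) dz = (-3*x + 2*z) dz, which multiplied by dx ∧ dy gives (-3*x + 2*z) dx ∧ dy ∧ dz
Collecting like 3-forms: d(omega) = (-3*x + 2*z) dx ∧ dy ∧ dz.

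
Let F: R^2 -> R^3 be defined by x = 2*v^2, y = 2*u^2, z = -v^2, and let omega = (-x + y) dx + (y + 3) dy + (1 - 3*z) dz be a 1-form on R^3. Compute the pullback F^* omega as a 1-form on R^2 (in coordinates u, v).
F^* omega = (8*u^3 + 12*u) du + (2*v*(4*u^2 - 7*v^2 - 1)) dv

Using F^*(f dg) = (f ∘ F) d(g ∘ F), substitute each coordinate x_i by F_i(u, v) in f_i, and replace dx_i by d F_i = (∂F_i/∂u) du + (∂F_i/∂v) dv.
  For the x component: f_1(F) = 2*u^2 - 2*v^2; d F_1 = (0) du + (4*v) dv
  For the y component: f_2(F) = 2*u^2 + 3; d F_2 = (4*u) du + (0) dv
  For the z component: f_3(F) = 3*v^2 + 1; d F_3 = (0) du + (-2*v) dv
Combining and collecting du, dv coefficients:
  coeff of du: 8*u^3 + 12*u
  coeff of dv: 2*v*(4*u^2 - 7*v^2 - 1)
F^* omega = (8*u^3 + 12*u) du + (2*v*(4*u^2 - 7*v^2 - 1)) dv.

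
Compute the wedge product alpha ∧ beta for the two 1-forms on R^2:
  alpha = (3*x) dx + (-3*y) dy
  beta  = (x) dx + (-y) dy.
alpha ∧ beta = 0

Distribute the wedge, using dx_i ∧ dx_j = -dx_j ∧ dx_i and dx_i ∧ dx_i = 0. For each pair (i, j) with i < j, the coefficient of dx_i ∧ dx_j in alpha ∧ beta is (alpha_i * beta_j - alpha_j * beta_i). Collecting: alpha ∧ beta = 0.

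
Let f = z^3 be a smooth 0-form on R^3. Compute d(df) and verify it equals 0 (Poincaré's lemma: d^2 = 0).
d(df) = 0

Step 1: df = sum_i (∂f/∂x_i) dx_i = (0) dx + (0) dy + (3*z^2) dz.
Step 2: Apply d again. Using the 1-form formula, the coefficient of dx ∧ dy in d(df) is ∂^2 f/∂x ∂y - ∂^2 f/∂y ∂x = (0) - (0) = 0 (equality of mixed partials for smooth f).
Similarly for dx ∧ dz and dy ∧ dz — all coefficients vanish. So d(df) = 0.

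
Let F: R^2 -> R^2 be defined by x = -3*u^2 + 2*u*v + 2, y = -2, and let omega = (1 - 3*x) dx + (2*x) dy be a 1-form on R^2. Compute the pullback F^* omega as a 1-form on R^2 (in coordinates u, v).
F^* omega = (-54*u^3 + 54*u^2*v - 12*u*v^2 + 30*u - 10*v) du + (2*u*(9*u^2 - 6*u*v - 5)) dv

Using F^*(f dg) = (f ∘ F) d(g ∘ F), substitute each coordinate x_i by F_i(u, v) in f_i, and replace dx_i by d F_i = (∂F_i/∂u) du + (∂F_i/∂v) dv.
  For the x component: f_1(F) = 9*u^2 - 6*u*v - 5; d F_1 = (-6*u + 2*v) du + (2*u) dv
  For the y component: f_2(F) = -6*u^2 + 4*u*v + 4; d F_2 = (0) du + (0) dv
Combining and collecting du, dv coefficients:
  coeff of du: -54*u^3 + 54*u^2*v - 12*u*v^2 + 30*u - 10*v
  coeff of dv: 2*u*(9*u^2 - 6*u*v - 5)
F^* omega = (-54*u^3 + 54*u^2*v - 12*u*v^2 + 30*u - 10*v) du + (2*u*(9*u^2 - 6*u*v - 5)) dv.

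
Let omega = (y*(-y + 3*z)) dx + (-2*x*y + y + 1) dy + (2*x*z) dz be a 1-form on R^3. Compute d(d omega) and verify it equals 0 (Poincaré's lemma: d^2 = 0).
d(d omega) = 0

Step 1: d omega = sum_{i<j} (∂f_j/∂x_i - ∂f_i/∂x_j) dx_i ∧ dx_j:
  coeff of dx ∧ dy: -3*z
  coeff of dx ∧ dz: -3*y + 2*z
  coeff of dy ∧ dz: 0
Step 2: Apply d again to each 2-form coefficient. The only possible 3-form in R^3 is dx ∧ dy ∧ dz, with coefficient
  ∂(coeff of dy∧dz)/∂x - ∂(coeff of dx∧dz)/∂y + ∂(coeff of dx∧dy)/∂z
  = ∂/∂x (0) - ∂/∂y (-3*y + 2*z) + ∂/∂z (-3*z).
Each of these terms simplifies to sums of mixed partials that cancel in pairs. The result is 0 (by equality of mixed partials for smooth functions — Schwarz / Clairaut).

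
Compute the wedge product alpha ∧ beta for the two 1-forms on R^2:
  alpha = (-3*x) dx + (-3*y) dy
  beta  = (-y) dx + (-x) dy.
alpha ∧ beta = (3*x^2 - 3*y^2) dx ∧ dy

Distribute the wedge, using dx_i ∧ dx_j = -dx_j ∧ dx_i and dx_i ∧ dx_i = 0. For each pair (i, j) with i < j, the coefficient of dx_i ∧ dx_j in alpha ∧ beta is (alpha_i * beta_j - alpha_j * beta_i). Collecting: alpha ∧ beta = (3*x^2 - 3*y^2) dx ∧ dy.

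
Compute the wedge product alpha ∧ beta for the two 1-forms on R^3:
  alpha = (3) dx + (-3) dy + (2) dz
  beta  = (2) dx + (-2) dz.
alpha ∧ beta = (-10) dx ∧ dz + (6) dx ∧ dy + (6) dy ∧ dz

Distribute the wedge, using dx_i ∧ dx_j = -dx_j ∧ dx_i and dx_i ∧ dx_i = 0. For each pair (i, j) with i < j, the coefficient of dx_i ∧ dx_j in alpha ∧ beta is (alpha_i * beta_j - alpha_j * beta_i). Collecting: alpha ∧ beta = (-10) dx ∧ dz + (6) dx ∧ dy + (6) dy ∧ dz.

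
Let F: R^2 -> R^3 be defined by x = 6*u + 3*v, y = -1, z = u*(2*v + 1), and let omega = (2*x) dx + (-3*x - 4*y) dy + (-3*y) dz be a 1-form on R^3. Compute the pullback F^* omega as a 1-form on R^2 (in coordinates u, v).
F^* omega = (72*u + 42*v + 3) du + (42*u + 18*v) dv

Using F^*(f dg) = (f ∘ F) d(g ∘ F), substitute each coordinate x_i by F_i(u, v) in f_i, and replace dx_i by d F_i = (∂F_i/∂u) du + (∂F_i/∂v) dv.
  For the x component: f_1(F) = 12*u + 6*v; d F_1 = (6) du + (3) dv
  For the y component: f_2(F) = -18*u - 9*v + 4; d F_2 = (0) du + (0) dv
  For the z component: f_3(F) = 3; d F_3 = (2*v + 1) du + (2*u) dv
Combining and collecting du, dv coefficients:
  coeff of du: 72*u + 42*v + 3
  coeff of dv: 42*u + 18*v
F^* omega = (72*u + 42*v + 3) du + (42*u + 18*v) dv.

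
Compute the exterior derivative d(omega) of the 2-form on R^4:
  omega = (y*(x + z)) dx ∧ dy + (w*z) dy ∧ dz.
d(omega) = (y) dx ∧ dy ∧ dz + (z) dy ∧ dz ∧ dw

For a 2-form omega = sum_{i<j} g_{ij} dx_i ∧ dx_j, the exterior derivative is
  d(omega) = sum_{i<j} d(g_{ij}) ∧ dx_i ∧ dx_j = sum_{i<j, k} (∂g_{ij}/∂x_k) dx_k ∧ dx_i ∧ dx_j.
Expand each term, using dx_k ∧ dx_i ∧ dx_j = sgn(permutation) dx_{(a)} ∧ dx_{(b)} ∧ dx_{(c)} with (a < b < c) sorted:
  d(y*(x + z)) includes (∂/∂z)(y*(x + z)) dz = (y) dz, which multiplied by dx ∧ dy gives (y) dx ∧ dy ∧ dz
  d(w*z) includes (∂/∂w)(w*z) dw = (z) dw, which multiplied by dy ∧ dz gives (z) dy ∧ dz ∧ dw
Collecting like 3-forms: d(omega) = (y) dx ∧ dy ∧ dz + (z) dy ∧ dz ∧ dw.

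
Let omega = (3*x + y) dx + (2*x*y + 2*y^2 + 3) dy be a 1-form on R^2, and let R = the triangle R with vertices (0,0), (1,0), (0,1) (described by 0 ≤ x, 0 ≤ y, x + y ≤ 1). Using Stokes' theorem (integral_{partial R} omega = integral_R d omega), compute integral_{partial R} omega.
integral_(partial R) omega = -1/6

Stokes: integral_partial_R omega = integral_R d omega with d omega = (∂Q/∂x - ∂P/∂y) dx ∧ dy.
  ∂Q/∂x = 2*y
  ∂P/∂y = 1
  integrand = ∂Q/∂x - ∂P/∂y = 2*y - 1.
Integrating over R: integral_0^1 integral_0^{1-x} (2*y - 1) dy dx = -1/6.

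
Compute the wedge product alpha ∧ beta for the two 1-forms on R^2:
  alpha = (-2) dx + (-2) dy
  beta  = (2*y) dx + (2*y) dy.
alpha ∧ beta = 0

Distribute the wedge, using dx_i ∧ dx_j = -dx_j ∧ dx_i and dx_i ∧ dx_i = 0. For each pair (i, j) with i < j, the coefficient of dx_i ∧ dx_j in alpha ∧ beta is (alpha_i * beta_j - alpha_j * beta_i). Collecting: alpha ∧ beta = 0.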